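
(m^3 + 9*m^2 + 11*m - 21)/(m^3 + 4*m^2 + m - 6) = (m + 7)/(m + 2)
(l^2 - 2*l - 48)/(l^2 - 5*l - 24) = (l + 6)/(l + 3)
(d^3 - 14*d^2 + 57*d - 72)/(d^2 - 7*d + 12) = (d^2 - 11*d + 24)/(d - 4)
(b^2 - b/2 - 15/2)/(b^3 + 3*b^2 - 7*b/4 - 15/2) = 2*(b - 3)/(2*b^2 + b - 6)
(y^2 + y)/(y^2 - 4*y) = (y + 1)/(y - 4)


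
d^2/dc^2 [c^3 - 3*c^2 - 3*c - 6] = 6*c - 6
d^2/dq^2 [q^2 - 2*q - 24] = 2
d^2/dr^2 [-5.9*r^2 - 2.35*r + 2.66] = -11.8000000000000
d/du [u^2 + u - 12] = 2*u + 1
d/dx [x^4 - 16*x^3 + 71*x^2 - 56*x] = 4*x^3 - 48*x^2 + 142*x - 56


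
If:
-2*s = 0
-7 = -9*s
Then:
No Solution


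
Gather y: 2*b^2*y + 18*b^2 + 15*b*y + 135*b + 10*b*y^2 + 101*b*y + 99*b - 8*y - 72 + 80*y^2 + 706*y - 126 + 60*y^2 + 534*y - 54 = 18*b^2 + 234*b + y^2*(10*b + 140) + y*(2*b^2 + 116*b + 1232) - 252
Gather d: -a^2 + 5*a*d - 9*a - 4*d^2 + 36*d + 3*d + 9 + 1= -a^2 - 9*a - 4*d^2 + d*(5*a + 39) + 10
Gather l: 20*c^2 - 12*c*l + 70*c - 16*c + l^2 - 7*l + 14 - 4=20*c^2 + 54*c + l^2 + l*(-12*c - 7) + 10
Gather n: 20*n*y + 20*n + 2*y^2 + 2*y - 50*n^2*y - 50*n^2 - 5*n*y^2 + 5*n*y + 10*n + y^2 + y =n^2*(-50*y - 50) + n*(-5*y^2 + 25*y + 30) + 3*y^2 + 3*y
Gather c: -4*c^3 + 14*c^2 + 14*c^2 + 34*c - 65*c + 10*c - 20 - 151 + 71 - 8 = -4*c^3 + 28*c^2 - 21*c - 108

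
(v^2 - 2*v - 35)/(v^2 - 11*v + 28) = (v + 5)/(v - 4)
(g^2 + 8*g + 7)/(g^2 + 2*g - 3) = (g^2 + 8*g + 7)/(g^2 + 2*g - 3)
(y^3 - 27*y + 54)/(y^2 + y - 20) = (y^3 - 27*y + 54)/(y^2 + y - 20)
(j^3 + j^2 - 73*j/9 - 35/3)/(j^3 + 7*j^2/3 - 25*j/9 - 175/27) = 3*(j - 3)/(3*j - 5)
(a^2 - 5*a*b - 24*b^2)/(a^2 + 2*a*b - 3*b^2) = (a - 8*b)/(a - b)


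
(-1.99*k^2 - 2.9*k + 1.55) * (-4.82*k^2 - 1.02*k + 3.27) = 9.5918*k^4 + 16.0078*k^3 - 11.0203*k^2 - 11.064*k + 5.0685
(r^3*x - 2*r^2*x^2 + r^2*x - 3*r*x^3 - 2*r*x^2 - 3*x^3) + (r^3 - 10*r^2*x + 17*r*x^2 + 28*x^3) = r^3*x + r^3 - 2*r^2*x^2 - 9*r^2*x - 3*r*x^3 + 15*r*x^2 + 25*x^3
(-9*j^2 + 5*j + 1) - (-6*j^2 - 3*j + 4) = -3*j^2 + 8*j - 3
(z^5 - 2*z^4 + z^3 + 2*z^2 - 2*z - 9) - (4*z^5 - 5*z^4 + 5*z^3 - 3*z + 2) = -3*z^5 + 3*z^4 - 4*z^3 + 2*z^2 + z - 11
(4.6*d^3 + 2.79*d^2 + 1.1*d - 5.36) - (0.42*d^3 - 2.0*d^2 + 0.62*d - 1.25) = 4.18*d^3 + 4.79*d^2 + 0.48*d - 4.11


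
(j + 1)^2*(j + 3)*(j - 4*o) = j^4 - 4*j^3*o + 5*j^3 - 20*j^2*o + 7*j^2 - 28*j*o + 3*j - 12*o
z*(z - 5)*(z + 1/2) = z^3 - 9*z^2/2 - 5*z/2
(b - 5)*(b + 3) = b^2 - 2*b - 15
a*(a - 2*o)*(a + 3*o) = a^3 + a^2*o - 6*a*o^2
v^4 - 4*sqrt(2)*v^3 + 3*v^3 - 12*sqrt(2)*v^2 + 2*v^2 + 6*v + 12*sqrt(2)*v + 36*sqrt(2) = (v + 3)*(v - 3*sqrt(2))*(v - 2*sqrt(2))*(v + sqrt(2))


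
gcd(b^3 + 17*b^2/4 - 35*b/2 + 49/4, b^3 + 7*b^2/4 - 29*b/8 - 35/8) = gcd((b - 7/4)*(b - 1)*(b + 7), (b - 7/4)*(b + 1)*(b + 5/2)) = b - 7/4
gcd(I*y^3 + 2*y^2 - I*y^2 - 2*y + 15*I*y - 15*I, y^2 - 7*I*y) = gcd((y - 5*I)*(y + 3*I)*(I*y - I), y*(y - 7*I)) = 1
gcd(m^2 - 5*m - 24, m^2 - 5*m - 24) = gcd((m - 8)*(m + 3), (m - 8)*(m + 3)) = m^2 - 5*m - 24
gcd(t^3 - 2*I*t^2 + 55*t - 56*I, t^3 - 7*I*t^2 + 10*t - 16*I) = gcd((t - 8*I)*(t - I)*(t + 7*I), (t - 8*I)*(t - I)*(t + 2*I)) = t^2 - 9*I*t - 8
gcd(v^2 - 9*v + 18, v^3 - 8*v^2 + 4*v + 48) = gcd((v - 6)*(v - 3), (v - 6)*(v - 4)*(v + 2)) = v - 6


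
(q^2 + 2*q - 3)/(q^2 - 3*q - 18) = (q - 1)/(q - 6)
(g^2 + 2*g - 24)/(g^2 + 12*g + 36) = (g - 4)/(g + 6)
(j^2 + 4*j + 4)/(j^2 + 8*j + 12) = (j + 2)/(j + 6)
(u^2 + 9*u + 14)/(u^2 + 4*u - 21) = (u + 2)/(u - 3)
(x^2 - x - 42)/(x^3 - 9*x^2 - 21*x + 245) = (x + 6)/(x^2 - 2*x - 35)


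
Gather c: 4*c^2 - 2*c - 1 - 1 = 4*c^2 - 2*c - 2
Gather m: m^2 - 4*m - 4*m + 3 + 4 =m^2 - 8*m + 7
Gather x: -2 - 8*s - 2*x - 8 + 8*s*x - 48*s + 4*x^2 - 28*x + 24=-56*s + 4*x^2 + x*(8*s - 30) + 14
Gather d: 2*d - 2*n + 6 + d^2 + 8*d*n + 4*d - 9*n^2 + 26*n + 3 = d^2 + d*(8*n + 6) - 9*n^2 + 24*n + 9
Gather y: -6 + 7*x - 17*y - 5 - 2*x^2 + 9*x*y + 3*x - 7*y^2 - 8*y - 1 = -2*x^2 + 10*x - 7*y^2 + y*(9*x - 25) - 12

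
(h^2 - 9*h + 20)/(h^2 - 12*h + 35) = (h - 4)/(h - 7)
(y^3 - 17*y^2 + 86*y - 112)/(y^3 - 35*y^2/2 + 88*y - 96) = 2*(y^2 - 9*y + 14)/(2*y^2 - 19*y + 24)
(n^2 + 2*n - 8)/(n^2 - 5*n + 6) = (n + 4)/(n - 3)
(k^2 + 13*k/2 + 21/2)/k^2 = 1 + 13/(2*k) + 21/(2*k^2)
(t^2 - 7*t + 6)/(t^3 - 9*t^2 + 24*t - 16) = (t - 6)/(t^2 - 8*t + 16)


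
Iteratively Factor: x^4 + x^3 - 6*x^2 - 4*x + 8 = (x + 2)*(x^3 - x^2 - 4*x + 4) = (x + 2)^2*(x^2 - 3*x + 2) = (x - 1)*(x + 2)^2*(x - 2)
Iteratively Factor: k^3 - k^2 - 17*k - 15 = (k - 5)*(k^2 + 4*k + 3) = (k - 5)*(k + 3)*(k + 1)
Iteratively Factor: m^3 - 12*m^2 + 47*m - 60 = (m - 5)*(m^2 - 7*m + 12) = (m - 5)*(m - 3)*(m - 4)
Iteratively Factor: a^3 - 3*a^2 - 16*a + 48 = (a - 3)*(a^2 - 16) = (a - 4)*(a - 3)*(a + 4)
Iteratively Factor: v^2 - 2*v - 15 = (v + 3)*(v - 5)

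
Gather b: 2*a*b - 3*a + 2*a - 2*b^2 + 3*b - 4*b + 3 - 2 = -a - 2*b^2 + b*(2*a - 1) + 1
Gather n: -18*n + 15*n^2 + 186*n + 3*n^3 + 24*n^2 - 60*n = 3*n^3 + 39*n^2 + 108*n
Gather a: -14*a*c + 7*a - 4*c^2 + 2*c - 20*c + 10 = a*(7 - 14*c) - 4*c^2 - 18*c + 10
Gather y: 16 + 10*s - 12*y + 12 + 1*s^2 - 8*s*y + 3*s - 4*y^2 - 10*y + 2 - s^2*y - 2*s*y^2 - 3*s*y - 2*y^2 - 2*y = s^2 + 13*s + y^2*(-2*s - 6) + y*(-s^2 - 11*s - 24) + 30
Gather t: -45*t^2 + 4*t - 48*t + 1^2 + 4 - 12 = -45*t^2 - 44*t - 7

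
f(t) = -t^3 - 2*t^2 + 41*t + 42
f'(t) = -3*t^2 - 4*t + 41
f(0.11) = 46.48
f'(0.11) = 40.52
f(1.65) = 99.71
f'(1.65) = 26.23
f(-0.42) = 24.50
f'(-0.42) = 42.15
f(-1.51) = -21.03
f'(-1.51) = 40.20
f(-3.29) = -78.93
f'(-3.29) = 21.69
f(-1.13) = -5.44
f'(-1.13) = 41.69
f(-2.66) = -62.39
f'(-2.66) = 30.41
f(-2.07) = -42.57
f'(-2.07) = 36.43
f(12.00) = -1482.00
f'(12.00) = -439.00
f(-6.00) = -60.00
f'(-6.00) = -43.00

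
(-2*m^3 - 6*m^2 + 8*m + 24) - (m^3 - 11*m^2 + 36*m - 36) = -3*m^3 + 5*m^2 - 28*m + 60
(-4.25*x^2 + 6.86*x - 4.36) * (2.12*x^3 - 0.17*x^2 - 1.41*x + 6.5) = -9.01*x^5 + 15.2657*x^4 - 4.4169*x^3 - 36.5564*x^2 + 50.7376*x - 28.34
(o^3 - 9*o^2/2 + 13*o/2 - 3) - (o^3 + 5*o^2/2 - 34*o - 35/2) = -7*o^2 + 81*o/2 + 29/2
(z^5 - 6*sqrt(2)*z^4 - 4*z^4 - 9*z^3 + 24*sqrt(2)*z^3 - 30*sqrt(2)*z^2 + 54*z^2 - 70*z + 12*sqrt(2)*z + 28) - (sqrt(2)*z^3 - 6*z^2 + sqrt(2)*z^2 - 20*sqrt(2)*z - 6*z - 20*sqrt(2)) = z^5 - 6*sqrt(2)*z^4 - 4*z^4 - 9*z^3 + 23*sqrt(2)*z^3 - 31*sqrt(2)*z^2 + 60*z^2 - 64*z + 32*sqrt(2)*z + 28 + 20*sqrt(2)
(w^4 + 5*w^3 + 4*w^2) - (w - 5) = w^4 + 5*w^3 + 4*w^2 - w + 5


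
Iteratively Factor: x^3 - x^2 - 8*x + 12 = (x - 2)*(x^2 + x - 6) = (x - 2)*(x + 3)*(x - 2)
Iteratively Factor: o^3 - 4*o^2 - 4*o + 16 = (o - 2)*(o^2 - 2*o - 8) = (o - 4)*(o - 2)*(o + 2)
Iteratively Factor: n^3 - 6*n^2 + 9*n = (n - 3)*(n^2 - 3*n) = (n - 3)^2*(n)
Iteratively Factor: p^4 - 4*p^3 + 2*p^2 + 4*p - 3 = (p - 1)*(p^3 - 3*p^2 - p + 3) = (p - 1)^2*(p^2 - 2*p - 3) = (p - 3)*(p - 1)^2*(p + 1)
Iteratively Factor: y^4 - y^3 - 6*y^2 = (y)*(y^3 - y^2 - 6*y) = y*(y + 2)*(y^2 - 3*y) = y*(y - 3)*(y + 2)*(y)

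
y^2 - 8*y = y*(y - 8)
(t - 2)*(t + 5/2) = t^2 + t/2 - 5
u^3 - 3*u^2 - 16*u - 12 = (u - 6)*(u + 1)*(u + 2)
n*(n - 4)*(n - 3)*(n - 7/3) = n^4 - 28*n^3/3 + 85*n^2/3 - 28*n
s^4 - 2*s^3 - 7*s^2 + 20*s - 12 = (s - 2)^2*(s - 1)*(s + 3)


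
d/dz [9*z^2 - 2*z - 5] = 18*z - 2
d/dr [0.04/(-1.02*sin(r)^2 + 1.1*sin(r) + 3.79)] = (0.0816*sin(r) - 0.044)*cos(r)/(-1.02*sin(r)^2 + 1.1*sin(r) + 3.79)^2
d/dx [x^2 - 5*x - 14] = 2*x - 5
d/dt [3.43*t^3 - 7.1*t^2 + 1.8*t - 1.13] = 10.29*t^2 - 14.2*t + 1.8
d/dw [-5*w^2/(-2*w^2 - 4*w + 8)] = 5*w*(w - 4)/(w^4 + 4*w^3 - 4*w^2 - 16*w + 16)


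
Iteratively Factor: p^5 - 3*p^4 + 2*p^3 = (p)*(p^4 - 3*p^3 + 2*p^2) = p*(p - 2)*(p^3 - p^2) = p^2*(p - 2)*(p^2 - p) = p^3*(p - 2)*(p - 1)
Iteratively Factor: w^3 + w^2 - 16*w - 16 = (w + 1)*(w^2 - 16) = (w - 4)*(w + 1)*(w + 4)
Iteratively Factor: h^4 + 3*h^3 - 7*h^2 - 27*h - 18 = (h + 3)*(h^3 - 7*h - 6) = (h + 2)*(h + 3)*(h^2 - 2*h - 3) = (h + 1)*(h + 2)*(h + 3)*(h - 3)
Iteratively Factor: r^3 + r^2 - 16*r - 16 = (r + 4)*(r^2 - 3*r - 4) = (r - 4)*(r + 4)*(r + 1)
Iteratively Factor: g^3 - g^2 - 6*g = (g - 3)*(g^2 + 2*g) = g*(g - 3)*(g + 2)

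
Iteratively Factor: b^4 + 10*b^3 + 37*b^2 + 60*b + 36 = (b + 3)*(b^3 + 7*b^2 + 16*b + 12) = (b + 2)*(b + 3)*(b^2 + 5*b + 6) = (b + 2)*(b + 3)^2*(b + 2)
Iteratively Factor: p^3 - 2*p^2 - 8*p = (p - 4)*(p^2 + 2*p) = p*(p - 4)*(p + 2)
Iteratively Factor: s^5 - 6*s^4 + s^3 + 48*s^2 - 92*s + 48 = (s - 2)*(s^4 - 4*s^3 - 7*s^2 + 34*s - 24) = (s - 2)^2*(s^3 - 2*s^2 - 11*s + 12) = (s - 2)^2*(s - 1)*(s^2 - s - 12) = (s - 2)^2*(s - 1)*(s + 3)*(s - 4)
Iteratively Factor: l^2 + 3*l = (l + 3)*(l)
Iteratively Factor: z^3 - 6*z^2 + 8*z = (z - 4)*(z^2 - 2*z) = z*(z - 4)*(z - 2)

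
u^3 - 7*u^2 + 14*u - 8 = (u - 4)*(u - 2)*(u - 1)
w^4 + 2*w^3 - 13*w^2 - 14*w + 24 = (w - 3)*(w - 1)*(w + 2)*(w + 4)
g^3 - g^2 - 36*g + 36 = (g - 6)*(g - 1)*(g + 6)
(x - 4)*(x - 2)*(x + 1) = x^3 - 5*x^2 + 2*x + 8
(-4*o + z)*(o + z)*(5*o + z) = -20*o^3 - 19*o^2*z + 2*o*z^2 + z^3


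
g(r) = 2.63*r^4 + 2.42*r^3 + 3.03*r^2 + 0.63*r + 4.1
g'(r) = 10.52*r^3 + 7.26*r^2 + 6.06*r + 0.63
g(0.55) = 6.01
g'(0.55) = 7.91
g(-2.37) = 70.39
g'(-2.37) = -113.00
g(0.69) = 7.37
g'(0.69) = 11.72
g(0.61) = 6.53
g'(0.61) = 9.42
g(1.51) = 33.96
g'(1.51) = 62.55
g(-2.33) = 65.98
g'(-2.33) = -107.15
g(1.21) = 19.22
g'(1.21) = 37.23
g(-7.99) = 9676.82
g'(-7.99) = -4950.38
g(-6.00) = 2995.16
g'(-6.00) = -2046.69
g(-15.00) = 125652.65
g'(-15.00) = -33961.77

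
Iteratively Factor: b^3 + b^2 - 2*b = (b)*(b^2 + b - 2) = b*(b + 2)*(b - 1)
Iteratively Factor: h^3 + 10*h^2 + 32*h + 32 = (h + 2)*(h^2 + 8*h + 16) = (h + 2)*(h + 4)*(h + 4)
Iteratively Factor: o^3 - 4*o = (o - 2)*(o^2 + 2*o) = (o - 2)*(o + 2)*(o)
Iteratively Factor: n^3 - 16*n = (n - 4)*(n^2 + 4*n) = (n - 4)*(n + 4)*(n)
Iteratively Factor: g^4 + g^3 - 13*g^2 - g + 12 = (g - 1)*(g^3 + 2*g^2 - 11*g - 12) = (g - 1)*(g + 1)*(g^2 + g - 12) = (g - 3)*(g - 1)*(g + 1)*(g + 4)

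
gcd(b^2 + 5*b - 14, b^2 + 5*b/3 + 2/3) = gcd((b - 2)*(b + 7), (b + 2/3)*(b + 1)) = 1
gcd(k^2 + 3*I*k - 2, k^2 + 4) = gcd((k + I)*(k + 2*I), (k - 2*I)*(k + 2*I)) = k + 2*I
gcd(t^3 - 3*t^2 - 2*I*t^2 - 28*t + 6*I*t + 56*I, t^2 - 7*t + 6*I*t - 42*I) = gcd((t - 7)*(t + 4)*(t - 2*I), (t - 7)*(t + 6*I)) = t - 7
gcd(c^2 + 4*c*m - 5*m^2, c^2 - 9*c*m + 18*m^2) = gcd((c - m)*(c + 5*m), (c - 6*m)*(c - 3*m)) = 1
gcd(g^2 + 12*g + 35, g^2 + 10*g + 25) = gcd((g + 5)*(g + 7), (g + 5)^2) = g + 5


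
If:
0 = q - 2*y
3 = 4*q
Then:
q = 3/4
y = 3/8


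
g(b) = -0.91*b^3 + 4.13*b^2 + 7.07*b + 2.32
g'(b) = -2.73*b^2 + 8.26*b + 7.07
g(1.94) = 24.94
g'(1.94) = 12.82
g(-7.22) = 509.06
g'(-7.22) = -194.88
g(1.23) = 15.57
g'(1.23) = 13.10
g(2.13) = 27.32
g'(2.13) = 12.28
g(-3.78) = 83.76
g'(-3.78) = -63.16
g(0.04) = 2.61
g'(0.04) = 7.40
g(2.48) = 31.37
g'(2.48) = 10.76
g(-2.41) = 22.01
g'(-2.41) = -28.69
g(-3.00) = 42.85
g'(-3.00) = -42.28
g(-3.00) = 42.85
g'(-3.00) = -42.28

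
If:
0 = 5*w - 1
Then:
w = 1/5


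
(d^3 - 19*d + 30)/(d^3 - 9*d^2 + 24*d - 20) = (d^2 + 2*d - 15)/(d^2 - 7*d + 10)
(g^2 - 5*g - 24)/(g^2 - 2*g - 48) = (g + 3)/(g + 6)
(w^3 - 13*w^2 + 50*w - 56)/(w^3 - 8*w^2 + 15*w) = (w^3 - 13*w^2 + 50*w - 56)/(w*(w^2 - 8*w + 15))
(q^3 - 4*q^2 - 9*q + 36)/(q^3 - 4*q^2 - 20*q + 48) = (q^3 - 4*q^2 - 9*q + 36)/(q^3 - 4*q^2 - 20*q + 48)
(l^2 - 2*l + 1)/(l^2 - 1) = (l - 1)/(l + 1)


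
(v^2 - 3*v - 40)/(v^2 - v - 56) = (v + 5)/(v + 7)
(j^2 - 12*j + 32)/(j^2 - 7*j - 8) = (j - 4)/(j + 1)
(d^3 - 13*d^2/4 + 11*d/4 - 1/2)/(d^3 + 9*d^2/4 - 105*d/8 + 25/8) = 2*(d^2 - 3*d + 2)/(2*d^2 + 5*d - 25)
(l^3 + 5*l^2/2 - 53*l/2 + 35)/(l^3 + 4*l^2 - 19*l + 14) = (l - 5/2)/(l - 1)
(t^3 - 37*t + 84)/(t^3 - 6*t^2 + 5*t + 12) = (t + 7)/(t + 1)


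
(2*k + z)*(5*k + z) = 10*k^2 + 7*k*z + z^2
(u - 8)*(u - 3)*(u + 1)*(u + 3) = u^4 - 7*u^3 - 17*u^2 + 63*u + 72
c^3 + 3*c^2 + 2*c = c*(c + 1)*(c + 2)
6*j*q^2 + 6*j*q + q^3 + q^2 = q*(6*j + q)*(q + 1)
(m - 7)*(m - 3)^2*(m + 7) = m^4 - 6*m^3 - 40*m^2 + 294*m - 441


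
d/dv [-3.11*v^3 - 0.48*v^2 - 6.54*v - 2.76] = -9.33*v^2 - 0.96*v - 6.54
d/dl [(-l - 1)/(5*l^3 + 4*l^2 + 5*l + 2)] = (-5*l^3 - 4*l^2 - 5*l + (l + 1)*(15*l^2 + 8*l + 5) - 2)/(5*l^3 + 4*l^2 + 5*l + 2)^2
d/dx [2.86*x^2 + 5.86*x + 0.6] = 5.72*x + 5.86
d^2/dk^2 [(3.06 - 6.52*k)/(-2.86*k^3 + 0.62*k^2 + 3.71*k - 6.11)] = (319.985952*k^5 - 369.722496*k^4 + 230.190672*k^3 - 1179.459672*k^2 + 426.796368*k + 188.171948)/(23.393656*k^9 - 15.214056*k^8 - 87.740796*k^7 + 189.165172*k^6 + 48.812094*k^5 - 407.53977*k^4 + 353.569939*k^3 + 182.858247*k^2 - 415.506273*k + 228.099131)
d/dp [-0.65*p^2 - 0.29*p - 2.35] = -1.3*p - 0.29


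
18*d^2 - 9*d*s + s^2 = (-6*d + s)*(-3*d + s)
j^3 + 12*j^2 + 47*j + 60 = (j + 3)*(j + 4)*(j + 5)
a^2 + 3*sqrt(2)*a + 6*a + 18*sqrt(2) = (a + 6)*(a + 3*sqrt(2))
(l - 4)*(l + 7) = l^2 + 3*l - 28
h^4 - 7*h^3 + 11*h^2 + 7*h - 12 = (h - 4)*(h - 3)*(h - 1)*(h + 1)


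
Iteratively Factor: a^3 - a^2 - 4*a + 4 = (a - 1)*(a^2 - 4) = (a - 2)*(a - 1)*(a + 2)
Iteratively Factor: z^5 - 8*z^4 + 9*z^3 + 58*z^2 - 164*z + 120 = (z - 2)*(z^4 - 6*z^3 - 3*z^2 + 52*z - 60) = (z - 2)^2*(z^3 - 4*z^2 - 11*z + 30) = (z - 5)*(z - 2)^2*(z^2 + z - 6) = (z - 5)*(z - 2)^3*(z + 3)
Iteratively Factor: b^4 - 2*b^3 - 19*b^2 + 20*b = (b)*(b^3 - 2*b^2 - 19*b + 20) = b*(b - 5)*(b^2 + 3*b - 4) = b*(b - 5)*(b - 1)*(b + 4)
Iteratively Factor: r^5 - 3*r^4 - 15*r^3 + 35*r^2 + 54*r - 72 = (r + 2)*(r^4 - 5*r^3 - 5*r^2 + 45*r - 36) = (r - 1)*(r + 2)*(r^3 - 4*r^2 - 9*r + 36) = (r - 4)*(r - 1)*(r + 2)*(r^2 - 9) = (r - 4)*(r - 1)*(r + 2)*(r + 3)*(r - 3)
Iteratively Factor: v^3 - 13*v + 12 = (v - 1)*(v^2 + v - 12) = (v - 3)*(v - 1)*(v + 4)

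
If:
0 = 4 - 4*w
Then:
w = 1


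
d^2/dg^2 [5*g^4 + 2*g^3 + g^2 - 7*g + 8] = 60*g^2 + 12*g + 2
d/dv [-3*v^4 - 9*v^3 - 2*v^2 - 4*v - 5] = -12*v^3 - 27*v^2 - 4*v - 4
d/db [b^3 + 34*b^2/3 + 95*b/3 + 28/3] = 3*b^2 + 68*b/3 + 95/3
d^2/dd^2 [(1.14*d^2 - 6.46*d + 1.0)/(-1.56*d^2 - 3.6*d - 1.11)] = (44.246592*d^3 - 2.75745600000002*d^2 - 100.812816*d - 76.894308)/(3.796416*d^6 + 26.28288*d^5 + 68.756688*d^4 + 84.05856*d^3 + 48.923028*d^2 + 13.30668*d + 1.367631)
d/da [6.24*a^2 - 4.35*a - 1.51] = 12.48*a - 4.35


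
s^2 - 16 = (s - 4)*(s + 4)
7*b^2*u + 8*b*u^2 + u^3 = u*(b + u)*(7*b + u)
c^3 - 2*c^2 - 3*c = c*(c - 3)*(c + 1)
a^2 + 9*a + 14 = (a + 2)*(a + 7)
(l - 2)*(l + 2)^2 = l^3 + 2*l^2 - 4*l - 8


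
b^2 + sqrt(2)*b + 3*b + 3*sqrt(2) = (b + 3)*(b + sqrt(2))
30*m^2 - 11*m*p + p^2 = (-6*m + p)*(-5*m + p)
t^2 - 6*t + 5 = (t - 5)*(t - 1)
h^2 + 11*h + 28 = (h + 4)*(h + 7)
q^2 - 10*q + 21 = (q - 7)*(q - 3)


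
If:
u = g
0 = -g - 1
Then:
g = -1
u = -1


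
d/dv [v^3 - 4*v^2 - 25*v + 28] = 3*v^2 - 8*v - 25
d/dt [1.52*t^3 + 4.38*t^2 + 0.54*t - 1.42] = 4.56*t^2 + 8.76*t + 0.54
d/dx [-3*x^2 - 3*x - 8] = -6*x - 3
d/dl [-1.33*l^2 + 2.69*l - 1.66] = 2.69 - 2.66*l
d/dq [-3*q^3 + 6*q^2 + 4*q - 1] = -9*q^2 + 12*q + 4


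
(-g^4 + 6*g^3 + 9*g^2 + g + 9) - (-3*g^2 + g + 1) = -g^4 + 6*g^3 + 12*g^2 + 8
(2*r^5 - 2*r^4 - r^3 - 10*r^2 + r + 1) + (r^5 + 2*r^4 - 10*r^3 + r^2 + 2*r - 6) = 3*r^5 - 11*r^3 - 9*r^2 + 3*r - 5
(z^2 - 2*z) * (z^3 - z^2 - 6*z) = z^5 - 3*z^4 - 4*z^3 + 12*z^2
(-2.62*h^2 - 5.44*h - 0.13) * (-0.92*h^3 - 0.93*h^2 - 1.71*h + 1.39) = 2.4104*h^5 + 7.4414*h^4 + 9.659*h^3 + 5.7815*h^2 - 7.3393*h - 0.1807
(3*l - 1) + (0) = 3*l - 1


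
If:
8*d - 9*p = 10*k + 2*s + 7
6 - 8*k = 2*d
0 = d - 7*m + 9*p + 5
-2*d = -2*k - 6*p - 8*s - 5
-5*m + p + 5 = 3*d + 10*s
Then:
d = 229/157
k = 121/314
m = 186/157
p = 32/157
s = -80/157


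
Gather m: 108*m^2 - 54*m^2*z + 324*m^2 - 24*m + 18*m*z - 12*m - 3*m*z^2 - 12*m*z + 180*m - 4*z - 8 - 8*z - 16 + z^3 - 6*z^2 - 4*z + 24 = m^2*(432 - 54*z) + m*(-3*z^2 + 6*z + 144) + z^3 - 6*z^2 - 16*z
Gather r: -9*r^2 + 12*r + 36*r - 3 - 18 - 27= -9*r^2 + 48*r - 48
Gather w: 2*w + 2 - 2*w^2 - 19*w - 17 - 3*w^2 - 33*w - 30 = -5*w^2 - 50*w - 45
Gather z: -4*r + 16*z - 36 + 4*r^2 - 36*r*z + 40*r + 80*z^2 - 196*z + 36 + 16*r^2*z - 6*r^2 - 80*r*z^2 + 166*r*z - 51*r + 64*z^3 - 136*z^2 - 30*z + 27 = -2*r^2 - 15*r + 64*z^3 + z^2*(-80*r - 56) + z*(16*r^2 + 130*r - 210) + 27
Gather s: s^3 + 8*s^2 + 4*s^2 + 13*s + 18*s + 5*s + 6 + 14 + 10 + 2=s^3 + 12*s^2 + 36*s + 32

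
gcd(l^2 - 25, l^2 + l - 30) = l - 5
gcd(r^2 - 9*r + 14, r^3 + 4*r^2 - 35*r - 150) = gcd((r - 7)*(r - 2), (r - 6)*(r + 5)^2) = 1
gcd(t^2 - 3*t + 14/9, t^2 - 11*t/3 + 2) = t - 2/3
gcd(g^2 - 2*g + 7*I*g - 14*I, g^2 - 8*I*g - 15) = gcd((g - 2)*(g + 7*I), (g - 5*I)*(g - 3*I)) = 1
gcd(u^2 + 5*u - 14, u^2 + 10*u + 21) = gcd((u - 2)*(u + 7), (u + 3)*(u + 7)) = u + 7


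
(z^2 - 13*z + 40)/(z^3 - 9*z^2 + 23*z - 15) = (z - 8)/(z^2 - 4*z + 3)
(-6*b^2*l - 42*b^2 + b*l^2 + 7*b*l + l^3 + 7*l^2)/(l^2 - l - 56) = (-6*b^2 + b*l + l^2)/(l - 8)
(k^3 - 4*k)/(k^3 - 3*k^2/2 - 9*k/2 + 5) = 2*k*(k - 2)/(2*k^2 - 7*k + 5)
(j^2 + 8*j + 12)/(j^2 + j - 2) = (j + 6)/(j - 1)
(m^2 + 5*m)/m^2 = (m + 5)/m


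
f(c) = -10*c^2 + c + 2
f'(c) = 1 - 20*c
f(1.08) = -8.58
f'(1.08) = -20.60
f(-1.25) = -14.88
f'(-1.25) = 26.00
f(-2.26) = -51.34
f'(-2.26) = 46.20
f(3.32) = -104.90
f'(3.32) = -65.40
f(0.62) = -1.22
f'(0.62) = -11.40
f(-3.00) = -91.00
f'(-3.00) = 61.00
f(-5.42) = -297.18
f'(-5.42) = 109.40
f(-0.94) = -7.78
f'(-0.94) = 19.80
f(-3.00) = -91.00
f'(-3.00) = 61.00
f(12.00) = -1426.00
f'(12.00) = -239.00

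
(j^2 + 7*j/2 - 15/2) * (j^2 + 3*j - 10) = j^4 + 13*j^3/2 - 7*j^2 - 115*j/2 + 75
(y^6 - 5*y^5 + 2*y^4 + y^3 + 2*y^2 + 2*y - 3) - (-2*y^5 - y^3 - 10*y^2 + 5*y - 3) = y^6 - 3*y^5 + 2*y^4 + 2*y^3 + 12*y^2 - 3*y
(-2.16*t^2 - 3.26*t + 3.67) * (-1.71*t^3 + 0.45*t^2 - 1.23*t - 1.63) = 3.6936*t^5 + 4.6026*t^4 - 5.0859*t^3 + 9.1821*t^2 + 0.7997*t - 5.9821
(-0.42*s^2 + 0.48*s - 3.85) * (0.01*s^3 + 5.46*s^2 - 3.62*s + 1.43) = -0.0042*s^5 - 2.2884*s^4 + 4.1027*s^3 - 23.3592*s^2 + 14.6234*s - 5.5055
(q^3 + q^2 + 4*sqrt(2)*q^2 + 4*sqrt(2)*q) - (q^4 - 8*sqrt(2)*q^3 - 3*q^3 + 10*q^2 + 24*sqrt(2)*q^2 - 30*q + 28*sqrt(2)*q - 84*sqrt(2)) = -q^4 + 4*q^3 + 8*sqrt(2)*q^3 - 20*sqrt(2)*q^2 - 9*q^2 - 24*sqrt(2)*q + 30*q + 84*sqrt(2)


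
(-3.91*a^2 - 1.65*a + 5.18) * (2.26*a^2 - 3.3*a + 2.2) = -8.8366*a^4 + 9.174*a^3 + 8.5498*a^2 - 20.724*a + 11.396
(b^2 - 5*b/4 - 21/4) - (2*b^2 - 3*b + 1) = -b^2 + 7*b/4 - 25/4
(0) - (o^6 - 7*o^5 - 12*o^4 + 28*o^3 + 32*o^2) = -o^6 + 7*o^5 + 12*o^4 - 28*o^3 - 32*o^2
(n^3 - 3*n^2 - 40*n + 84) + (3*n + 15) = n^3 - 3*n^2 - 37*n + 99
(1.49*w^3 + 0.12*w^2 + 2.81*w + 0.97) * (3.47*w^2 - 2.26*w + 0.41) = 5.1703*w^5 - 2.951*w^4 + 10.0904*w^3 - 2.9355*w^2 - 1.0401*w + 0.3977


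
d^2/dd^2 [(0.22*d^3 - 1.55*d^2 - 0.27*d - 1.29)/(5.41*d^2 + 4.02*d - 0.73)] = (60.462914*d^3 - 267.137256*d^2 - 174.025506*d - 55.1197)/(158.340421*d^6 + 352.973286*d^5 + 198.186153*d^4 - 30.292308*d^3 - 26.742309*d^2 + 6.426774*d - 0.389017)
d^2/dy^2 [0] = 0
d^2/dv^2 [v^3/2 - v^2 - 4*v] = 3*v - 2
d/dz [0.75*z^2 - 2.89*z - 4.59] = 1.5*z - 2.89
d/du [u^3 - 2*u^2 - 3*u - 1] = 3*u^2 - 4*u - 3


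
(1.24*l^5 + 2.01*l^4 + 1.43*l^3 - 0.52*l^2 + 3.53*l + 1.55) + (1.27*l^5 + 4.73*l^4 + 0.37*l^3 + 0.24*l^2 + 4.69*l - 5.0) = 2.51*l^5 + 6.74*l^4 + 1.8*l^3 - 0.28*l^2 + 8.22*l - 3.45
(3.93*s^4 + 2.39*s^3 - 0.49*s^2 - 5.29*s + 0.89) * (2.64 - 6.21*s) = -24.4053*s^5 - 4.4667*s^4 + 9.3525*s^3 + 31.5573*s^2 - 19.4925*s + 2.3496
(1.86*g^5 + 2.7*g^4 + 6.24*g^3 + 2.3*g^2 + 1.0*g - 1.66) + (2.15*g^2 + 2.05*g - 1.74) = 1.86*g^5 + 2.7*g^4 + 6.24*g^3 + 4.45*g^2 + 3.05*g - 3.4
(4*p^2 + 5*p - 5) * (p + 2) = 4*p^3 + 13*p^2 + 5*p - 10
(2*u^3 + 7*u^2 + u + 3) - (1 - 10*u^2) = 2*u^3 + 17*u^2 + u + 2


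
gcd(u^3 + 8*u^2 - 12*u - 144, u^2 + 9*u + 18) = u + 6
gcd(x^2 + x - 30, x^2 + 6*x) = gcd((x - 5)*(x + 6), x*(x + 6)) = x + 6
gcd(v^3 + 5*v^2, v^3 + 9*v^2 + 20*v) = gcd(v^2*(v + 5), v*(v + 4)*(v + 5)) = v^2 + 5*v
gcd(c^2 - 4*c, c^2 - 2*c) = c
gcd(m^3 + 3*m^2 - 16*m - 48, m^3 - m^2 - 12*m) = m^2 - m - 12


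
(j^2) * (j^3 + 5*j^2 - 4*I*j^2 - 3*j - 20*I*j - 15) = j^5 + 5*j^4 - 4*I*j^4 - 3*j^3 - 20*I*j^3 - 15*j^2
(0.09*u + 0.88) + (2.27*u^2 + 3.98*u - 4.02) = 2.27*u^2 + 4.07*u - 3.14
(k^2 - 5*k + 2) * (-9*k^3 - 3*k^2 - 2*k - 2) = -9*k^5 + 42*k^4 - 5*k^3 + 2*k^2 + 6*k - 4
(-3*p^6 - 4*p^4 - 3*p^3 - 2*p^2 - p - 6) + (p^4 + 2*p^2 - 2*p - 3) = -3*p^6 - 3*p^4 - 3*p^3 - 3*p - 9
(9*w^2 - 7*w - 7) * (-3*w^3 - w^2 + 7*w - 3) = -27*w^5 + 12*w^4 + 91*w^3 - 69*w^2 - 28*w + 21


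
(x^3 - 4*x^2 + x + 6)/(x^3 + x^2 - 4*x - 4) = (x - 3)/(x + 2)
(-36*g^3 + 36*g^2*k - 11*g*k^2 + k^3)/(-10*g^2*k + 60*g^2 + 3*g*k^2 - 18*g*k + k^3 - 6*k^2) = (18*g^2 - 9*g*k + k^2)/(5*g*k - 30*g + k^2 - 6*k)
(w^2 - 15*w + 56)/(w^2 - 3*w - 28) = (w - 8)/(w + 4)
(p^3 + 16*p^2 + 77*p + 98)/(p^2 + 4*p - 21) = (p^2 + 9*p + 14)/(p - 3)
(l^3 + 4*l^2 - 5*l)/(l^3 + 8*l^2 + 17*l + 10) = l*(l - 1)/(l^2 + 3*l + 2)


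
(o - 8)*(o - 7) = o^2 - 15*o + 56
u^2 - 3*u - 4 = (u - 4)*(u + 1)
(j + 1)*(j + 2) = j^2 + 3*j + 2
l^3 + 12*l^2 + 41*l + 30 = (l + 1)*(l + 5)*(l + 6)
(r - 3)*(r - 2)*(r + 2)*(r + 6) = r^4 + 3*r^3 - 22*r^2 - 12*r + 72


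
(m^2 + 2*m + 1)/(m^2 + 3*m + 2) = (m + 1)/(m + 2)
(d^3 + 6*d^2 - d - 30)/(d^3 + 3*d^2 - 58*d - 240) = (d^2 + d - 6)/(d^2 - 2*d - 48)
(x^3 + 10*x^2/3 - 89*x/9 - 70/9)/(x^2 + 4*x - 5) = (9*x^2 - 15*x - 14)/(9*(x - 1))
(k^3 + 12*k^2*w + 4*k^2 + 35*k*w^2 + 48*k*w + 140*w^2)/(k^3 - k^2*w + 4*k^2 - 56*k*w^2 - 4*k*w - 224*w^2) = (-k - 5*w)/(-k + 8*w)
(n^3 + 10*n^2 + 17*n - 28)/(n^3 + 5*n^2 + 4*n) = (n^2 + 6*n - 7)/(n*(n + 1))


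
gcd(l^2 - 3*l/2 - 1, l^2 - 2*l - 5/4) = l + 1/2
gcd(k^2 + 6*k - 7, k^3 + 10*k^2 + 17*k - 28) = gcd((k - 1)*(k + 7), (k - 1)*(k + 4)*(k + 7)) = k^2 + 6*k - 7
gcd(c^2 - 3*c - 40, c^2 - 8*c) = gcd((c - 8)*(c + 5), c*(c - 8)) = c - 8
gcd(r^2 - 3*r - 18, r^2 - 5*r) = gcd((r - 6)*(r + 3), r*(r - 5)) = 1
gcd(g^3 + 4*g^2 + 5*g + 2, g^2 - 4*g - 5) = g + 1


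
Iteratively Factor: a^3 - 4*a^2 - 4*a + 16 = (a - 4)*(a^2 - 4) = (a - 4)*(a + 2)*(a - 2)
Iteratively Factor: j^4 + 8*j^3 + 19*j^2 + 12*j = (j + 1)*(j^3 + 7*j^2 + 12*j) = (j + 1)*(j + 3)*(j^2 + 4*j) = j*(j + 1)*(j + 3)*(j + 4)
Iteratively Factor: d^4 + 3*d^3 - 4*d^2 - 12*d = (d + 3)*(d^3 - 4*d) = (d + 2)*(d + 3)*(d^2 - 2*d) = (d - 2)*(d + 2)*(d + 3)*(d)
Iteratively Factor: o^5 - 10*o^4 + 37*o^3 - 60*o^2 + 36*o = (o - 2)*(o^4 - 8*o^3 + 21*o^2 - 18*o) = (o - 2)^2*(o^3 - 6*o^2 + 9*o) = (o - 3)*(o - 2)^2*(o^2 - 3*o) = o*(o - 3)*(o - 2)^2*(o - 3)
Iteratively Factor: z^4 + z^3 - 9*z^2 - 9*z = (z + 3)*(z^3 - 2*z^2 - 3*z) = (z + 1)*(z + 3)*(z^2 - 3*z) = z*(z + 1)*(z + 3)*(z - 3)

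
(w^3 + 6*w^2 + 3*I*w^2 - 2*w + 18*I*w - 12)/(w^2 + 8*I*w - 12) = (w^2 + w*(6 + I) + 6*I)/(w + 6*I)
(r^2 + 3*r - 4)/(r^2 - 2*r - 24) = (r - 1)/(r - 6)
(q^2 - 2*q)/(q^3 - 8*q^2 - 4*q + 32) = q/(q^2 - 6*q - 16)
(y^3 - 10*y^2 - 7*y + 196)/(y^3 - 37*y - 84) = (y - 7)/(y + 3)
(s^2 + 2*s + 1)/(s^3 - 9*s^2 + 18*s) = (s^2 + 2*s + 1)/(s*(s^2 - 9*s + 18))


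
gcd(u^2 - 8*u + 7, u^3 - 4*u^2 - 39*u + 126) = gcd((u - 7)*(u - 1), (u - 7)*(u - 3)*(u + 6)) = u - 7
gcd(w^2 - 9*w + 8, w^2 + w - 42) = 1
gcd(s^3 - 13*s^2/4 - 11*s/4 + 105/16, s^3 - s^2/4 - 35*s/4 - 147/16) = s^2 - 2*s - 21/4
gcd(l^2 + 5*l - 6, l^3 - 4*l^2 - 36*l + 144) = l + 6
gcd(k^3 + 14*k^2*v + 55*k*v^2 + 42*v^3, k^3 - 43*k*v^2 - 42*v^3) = k^2 + 7*k*v + 6*v^2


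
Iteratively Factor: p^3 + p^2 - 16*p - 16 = (p - 4)*(p^2 + 5*p + 4) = (p - 4)*(p + 1)*(p + 4)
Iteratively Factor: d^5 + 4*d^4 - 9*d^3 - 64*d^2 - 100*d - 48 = (d + 1)*(d^4 + 3*d^3 - 12*d^2 - 52*d - 48) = (d + 1)*(d + 2)*(d^3 + d^2 - 14*d - 24) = (d + 1)*(d + 2)*(d + 3)*(d^2 - 2*d - 8) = (d + 1)*(d + 2)^2*(d + 3)*(d - 4)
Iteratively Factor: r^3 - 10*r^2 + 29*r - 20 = (r - 4)*(r^2 - 6*r + 5) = (r - 4)*(r - 1)*(r - 5)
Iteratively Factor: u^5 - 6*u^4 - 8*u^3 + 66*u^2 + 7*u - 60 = (u + 3)*(u^4 - 9*u^3 + 19*u^2 + 9*u - 20) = (u - 5)*(u + 3)*(u^3 - 4*u^2 - u + 4) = (u - 5)*(u - 4)*(u + 3)*(u^2 - 1) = (u - 5)*(u - 4)*(u - 1)*(u + 3)*(u + 1)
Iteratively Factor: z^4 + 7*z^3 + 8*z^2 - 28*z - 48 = (z + 3)*(z^3 + 4*z^2 - 4*z - 16) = (z - 2)*(z + 3)*(z^2 + 6*z + 8) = (z - 2)*(z + 2)*(z + 3)*(z + 4)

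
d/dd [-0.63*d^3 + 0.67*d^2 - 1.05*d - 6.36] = -1.89*d^2 + 1.34*d - 1.05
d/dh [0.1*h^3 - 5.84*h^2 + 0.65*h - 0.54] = 0.3*h^2 - 11.68*h + 0.65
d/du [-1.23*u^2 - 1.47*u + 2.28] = -2.46*u - 1.47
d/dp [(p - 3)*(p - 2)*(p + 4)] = 3*p^2 - 2*p - 14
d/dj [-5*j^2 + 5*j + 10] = 5 - 10*j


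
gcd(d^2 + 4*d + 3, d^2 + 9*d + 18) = d + 3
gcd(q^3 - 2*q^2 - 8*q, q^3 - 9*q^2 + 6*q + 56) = q^2 - 2*q - 8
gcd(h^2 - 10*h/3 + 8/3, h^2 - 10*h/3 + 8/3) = h^2 - 10*h/3 + 8/3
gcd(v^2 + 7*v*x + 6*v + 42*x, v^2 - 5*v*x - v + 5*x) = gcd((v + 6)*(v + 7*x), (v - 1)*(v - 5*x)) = 1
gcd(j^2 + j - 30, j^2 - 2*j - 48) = j + 6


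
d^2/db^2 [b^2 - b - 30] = 2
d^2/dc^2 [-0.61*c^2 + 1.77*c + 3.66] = -1.22000000000000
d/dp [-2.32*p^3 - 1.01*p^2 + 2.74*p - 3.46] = -6.96*p^2 - 2.02*p + 2.74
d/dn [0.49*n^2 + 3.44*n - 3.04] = 0.98*n + 3.44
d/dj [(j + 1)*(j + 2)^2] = (j + 2)*(3*j + 4)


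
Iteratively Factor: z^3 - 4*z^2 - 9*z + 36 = (z - 4)*(z^2 - 9) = (z - 4)*(z - 3)*(z + 3)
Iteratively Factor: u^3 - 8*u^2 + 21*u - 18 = (u - 2)*(u^2 - 6*u + 9) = (u - 3)*(u - 2)*(u - 3)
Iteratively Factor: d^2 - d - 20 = (d + 4)*(d - 5)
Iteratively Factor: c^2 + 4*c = (c + 4)*(c)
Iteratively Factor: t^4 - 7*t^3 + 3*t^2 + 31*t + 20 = (t - 5)*(t^3 - 2*t^2 - 7*t - 4) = (t - 5)*(t + 1)*(t^2 - 3*t - 4) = (t - 5)*(t + 1)^2*(t - 4)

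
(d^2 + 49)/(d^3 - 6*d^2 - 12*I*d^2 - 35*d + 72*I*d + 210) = (d + 7*I)/(d^2 - d*(6 + 5*I) + 30*I)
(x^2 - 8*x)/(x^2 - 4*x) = (x - 8)/(x - 4)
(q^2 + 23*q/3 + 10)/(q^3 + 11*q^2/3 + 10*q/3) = (q + 6)/(q*(q + 2))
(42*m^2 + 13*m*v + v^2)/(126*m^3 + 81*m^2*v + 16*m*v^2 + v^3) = 1/(3*m + v)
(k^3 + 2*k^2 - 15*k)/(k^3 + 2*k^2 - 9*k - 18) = k*(k + 5)/(k^2 + 5*k + 6)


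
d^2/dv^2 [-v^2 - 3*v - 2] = -2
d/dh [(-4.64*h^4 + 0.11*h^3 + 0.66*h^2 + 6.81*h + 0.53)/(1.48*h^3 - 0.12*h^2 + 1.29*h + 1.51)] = (-6.8672*h^6 + 1.1136*h^5 - 18.9468*h^4 - 47.8994*h^3 - 0.186299999999999*h^2 + 2.1204*h + 9.5994)/(2.1904*h^6 - 0.3552*h^5 + 3.8328*h^4 + 4.16*h^3 + 1.3017*h^2 + 3.8958*h + 2.2801)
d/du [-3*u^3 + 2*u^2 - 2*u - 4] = -9*u^2 + 4*u - 2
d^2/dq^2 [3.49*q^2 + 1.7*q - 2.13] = 6.98000000000000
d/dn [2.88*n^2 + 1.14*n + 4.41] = 5.76*n + 1.14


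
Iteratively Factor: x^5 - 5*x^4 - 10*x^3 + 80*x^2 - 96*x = (x + 4)*(x^4 - 9*x^3 + 26*x^2 - 24*x) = (x - 3)*(x + 4)*(x^3 - 6*x^2 + 8*x) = (x - 4)*(x - 3)*(x + 4)*(x^2 - 2*x) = (x - 4)*(x - 3)*(x - 2)*(x + 4)*(x)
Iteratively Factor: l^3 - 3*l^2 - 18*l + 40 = (l - 5)*(l^2 + 2*l - 8) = (l - 5)*(l - 2)*(l + 4)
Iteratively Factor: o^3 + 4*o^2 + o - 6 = (o - 1)*(o^2 + 5*o + 6) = (o - 1)*(o + 2)*(o + 3)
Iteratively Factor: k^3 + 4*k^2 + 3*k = (k + 1)*(k^2 + 3*k) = k*(k + 1)*(k + 3)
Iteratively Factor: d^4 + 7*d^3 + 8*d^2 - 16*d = (d)*(d^3 + 7*d^2 + 8*d - 16) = d*(d - 1)*(d^2 + 8*d + 16) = d*(d - 1)*(d + 4)*(d + 4)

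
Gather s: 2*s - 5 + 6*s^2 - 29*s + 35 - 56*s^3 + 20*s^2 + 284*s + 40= -56*s^3 + 26*s^2 + 257*s + 70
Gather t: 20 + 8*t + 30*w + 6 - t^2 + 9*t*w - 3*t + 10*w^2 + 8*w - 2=-t^2 + t*(9*w + 5) + 10*w^2 + 38*w + 24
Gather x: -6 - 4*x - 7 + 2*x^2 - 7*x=2*x^2 - 11*x - 13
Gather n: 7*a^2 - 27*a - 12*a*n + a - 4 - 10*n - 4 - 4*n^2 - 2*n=7*a^2 - 26*a - 4*n^2 + n*(-12*a - 12) - 8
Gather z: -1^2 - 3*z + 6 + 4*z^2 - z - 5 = 4*z^2 - 4*z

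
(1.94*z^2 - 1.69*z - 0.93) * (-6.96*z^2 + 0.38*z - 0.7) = -13.5024*z^4 + 12.4996*z^3 + 4.4726*z^2 + 0.8296*z + 0.651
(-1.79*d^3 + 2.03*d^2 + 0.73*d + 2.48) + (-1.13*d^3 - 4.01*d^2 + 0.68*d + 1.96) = -2.92*d^3 - 1.98*d^2 + 1.41*d + 4.44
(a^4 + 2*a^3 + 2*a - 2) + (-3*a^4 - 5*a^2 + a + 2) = -2*a^4 + 2*a^3 - 5*a^2 + 3*a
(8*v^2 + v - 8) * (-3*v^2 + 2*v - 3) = -24*v^4 + 13*v^3 + 2*v^2 - 19*v + 24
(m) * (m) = m^2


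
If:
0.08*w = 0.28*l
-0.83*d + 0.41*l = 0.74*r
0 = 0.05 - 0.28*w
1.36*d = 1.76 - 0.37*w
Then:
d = 1.25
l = 0.05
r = -1.37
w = 0.18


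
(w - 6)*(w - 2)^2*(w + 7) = w^4 - 3*w^3 - 42*w^2 + 172*w - 168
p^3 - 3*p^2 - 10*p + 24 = (p - 4)*(p - 2)*(p + 3)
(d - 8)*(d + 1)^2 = d^3 - 6*d^2 - 15*d - 8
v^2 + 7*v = v*(v + 7)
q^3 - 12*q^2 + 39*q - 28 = (q - 7)*(q - 4)*(q - 1)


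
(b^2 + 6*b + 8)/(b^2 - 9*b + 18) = (b^2 + 6*b + 8)/(b^2 - 9*b + 18)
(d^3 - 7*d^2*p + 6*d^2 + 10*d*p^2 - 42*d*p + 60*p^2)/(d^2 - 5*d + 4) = (d^3 - 7*d^2*p + 6*d^2 + 10*d*p^2 - 42*d*p + 60*p^2)/(d^2 - 5*d + 4)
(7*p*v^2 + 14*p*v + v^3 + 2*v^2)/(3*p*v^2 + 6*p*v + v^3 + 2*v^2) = (7*p + v)/(3*p + v)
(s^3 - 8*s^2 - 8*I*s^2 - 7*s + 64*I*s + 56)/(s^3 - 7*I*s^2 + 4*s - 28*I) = (s^2 - s*(8 + I) + 8*I)/(s^2 + 4)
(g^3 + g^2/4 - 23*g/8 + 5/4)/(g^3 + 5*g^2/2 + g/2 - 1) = (g - 5/4)/(g + 1)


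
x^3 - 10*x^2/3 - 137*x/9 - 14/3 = (x - 6)*(x + 1/3)*(x + 7/3)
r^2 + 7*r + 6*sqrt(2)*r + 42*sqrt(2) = (r + 7)*(r + 6*sqrt(2))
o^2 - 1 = (o - 1)*(o + 1)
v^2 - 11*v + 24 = (v - 8)*(v - 3)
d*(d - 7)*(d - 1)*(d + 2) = d^4 - 6*d^3 - 9*d^2 + 14*d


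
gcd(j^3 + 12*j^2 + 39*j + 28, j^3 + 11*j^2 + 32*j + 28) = j + 7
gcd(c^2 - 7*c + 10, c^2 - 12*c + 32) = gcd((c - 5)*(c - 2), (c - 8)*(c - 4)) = 1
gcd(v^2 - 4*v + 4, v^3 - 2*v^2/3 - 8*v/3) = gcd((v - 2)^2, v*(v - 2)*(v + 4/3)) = v - 2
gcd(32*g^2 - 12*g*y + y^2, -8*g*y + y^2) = -8*g + y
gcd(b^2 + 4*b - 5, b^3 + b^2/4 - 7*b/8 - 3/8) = b - 1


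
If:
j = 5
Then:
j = 5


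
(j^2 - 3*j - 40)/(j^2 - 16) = (j^2 - 3*j - 40)/(j^2 - 16)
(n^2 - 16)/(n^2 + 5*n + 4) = (n - 4)/(n + 1)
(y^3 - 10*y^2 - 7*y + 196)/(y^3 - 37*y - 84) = (y - 7)/(y + 3)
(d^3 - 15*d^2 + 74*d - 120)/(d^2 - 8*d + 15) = (d^2 - 10*d + 24)/(d - 3)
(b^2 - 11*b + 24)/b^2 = 1 - 11/b + 24/b^2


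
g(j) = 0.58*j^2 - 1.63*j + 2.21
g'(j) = 1.16*j - 1.63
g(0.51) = 1.53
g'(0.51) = -1.04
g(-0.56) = 3.30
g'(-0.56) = -2.28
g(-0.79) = 3.86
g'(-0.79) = -2.55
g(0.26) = 1.83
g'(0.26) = -1.33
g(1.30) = 1.07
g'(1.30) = -0.12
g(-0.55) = 3.28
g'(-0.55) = -2.27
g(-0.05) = 2.29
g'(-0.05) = -1.69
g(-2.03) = 7.91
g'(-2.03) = -3.98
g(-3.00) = 12.32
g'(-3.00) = -5.11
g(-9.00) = 63.86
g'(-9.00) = -12.07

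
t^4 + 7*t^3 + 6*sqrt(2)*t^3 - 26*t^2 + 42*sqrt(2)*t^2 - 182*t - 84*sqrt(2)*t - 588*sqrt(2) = (t + 7)*(t - 3*sqrt(2))*(t + 2*sqrt(2))*(t + 7*sqrt(2))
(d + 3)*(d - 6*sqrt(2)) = d^2 - 6*sqrt(2)*d + 3*d - 18*sqrt(2)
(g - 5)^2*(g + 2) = g^3 - 8*g^2 + 5*g + 50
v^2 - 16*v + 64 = (v - 8)^2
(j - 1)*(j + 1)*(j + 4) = j^3 + 4*j^2 - j - 4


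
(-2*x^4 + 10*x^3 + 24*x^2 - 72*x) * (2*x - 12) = -4*x^5 + 44*x^4 - 72*x^3 - 432*x^2 + 864*x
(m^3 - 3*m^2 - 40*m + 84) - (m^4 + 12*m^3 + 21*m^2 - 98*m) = -m^4 - 11*m^3 - 24*m^2 + 58*m + 84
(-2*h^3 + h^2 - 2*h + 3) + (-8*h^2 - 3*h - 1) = -2*h^3 - 7*h^2 - 5*h + 2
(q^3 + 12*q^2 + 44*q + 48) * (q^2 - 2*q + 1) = q^5 + 10*q^4 + 21*q^3 - 28*q^2 - 52*q + 48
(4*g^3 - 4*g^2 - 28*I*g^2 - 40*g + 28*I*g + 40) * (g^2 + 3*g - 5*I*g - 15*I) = 4*g^5 + 8*g^4 - 48*I*g^4 - 192*g^3 - 96*I*g^3 - 360*g^2 + 344*I*g^2 + 540*g + 400*I*g - 600*I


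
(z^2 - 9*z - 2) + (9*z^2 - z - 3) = 10*z^2 - 10*z - 5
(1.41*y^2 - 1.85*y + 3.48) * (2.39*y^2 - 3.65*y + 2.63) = 3.3699*y^4 - 9.568*y^3 + 18.778*y^2 - 17.5675*y + 9.1524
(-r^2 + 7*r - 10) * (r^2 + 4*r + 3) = -r^4 + 3*r^3 + 15*r^2 - 19*r - 30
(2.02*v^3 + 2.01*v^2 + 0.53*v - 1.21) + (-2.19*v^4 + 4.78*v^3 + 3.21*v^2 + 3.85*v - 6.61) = -2.19*v^4 + 6.8*v^3 + 5.22*v^2 + 4.38*v - 7.82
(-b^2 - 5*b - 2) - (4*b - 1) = -b^2 - 9*b - 1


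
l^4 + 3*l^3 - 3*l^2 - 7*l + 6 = (l - 1)^2*(l + 2)*(l + 3)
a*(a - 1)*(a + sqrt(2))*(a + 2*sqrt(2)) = a^4 - a^3 + 3*sqrt(2)*a^3 - 3*sqrt(2)*a^2 + 4*a^2 - 4*a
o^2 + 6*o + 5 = (o + 1)*(o + 5)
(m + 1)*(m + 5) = m^2 + 6*m + 5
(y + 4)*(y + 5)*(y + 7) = y^3 + 16*y^2 + 83*y + 140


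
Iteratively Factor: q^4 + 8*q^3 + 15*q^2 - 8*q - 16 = (q + 1)*(q^3 + 7*q^2 + 8*q - 16) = (q - 1)*(q + 1)*(q^2 + 8*q + 16) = (q - 1)*(q + 1)*(q + 4)*(q + 4)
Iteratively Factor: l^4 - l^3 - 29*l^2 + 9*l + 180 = (l - 3)*(l^3 + 2*l^2 - 23*l - 60) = (l - 3)*(l + 4)*(l^2 - 2*l - 15) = (l - 3)*(l + 3)*(l + 4)*(l - 5)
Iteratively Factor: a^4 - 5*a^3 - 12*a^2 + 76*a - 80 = (a - 5)*(a^3 - 12*a + 16) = (a - 5)*(a - 2)*(a^2 + 2*a - 8) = (a - 5)*(a - 2)*(a + 4)*(a - 2)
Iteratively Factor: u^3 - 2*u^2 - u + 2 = (u - 2)*(u^2 - 1) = (u - 2)*(u - 1)*(u + 1)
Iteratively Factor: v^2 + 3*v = (v)*(v + 3)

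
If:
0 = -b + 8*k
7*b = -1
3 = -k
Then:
No Solution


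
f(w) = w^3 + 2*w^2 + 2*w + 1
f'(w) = 3*w^2 + 4*w + 2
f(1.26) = 8.70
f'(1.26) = 11.80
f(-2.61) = -8.38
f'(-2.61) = 12.00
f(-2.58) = -8.02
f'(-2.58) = 11.65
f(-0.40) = 0.46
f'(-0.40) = 0.88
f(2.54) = 35.37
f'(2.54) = 31.51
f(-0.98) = 0.02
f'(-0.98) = 0.96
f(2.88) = 47.24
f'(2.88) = 38.40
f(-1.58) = -1.11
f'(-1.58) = 3.17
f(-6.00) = -155.00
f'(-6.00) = 86.00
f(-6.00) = -155.00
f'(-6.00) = 86.00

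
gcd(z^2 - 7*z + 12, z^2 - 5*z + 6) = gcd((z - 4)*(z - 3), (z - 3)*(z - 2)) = z - 3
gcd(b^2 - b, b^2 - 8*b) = b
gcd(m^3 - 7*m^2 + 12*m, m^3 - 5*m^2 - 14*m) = m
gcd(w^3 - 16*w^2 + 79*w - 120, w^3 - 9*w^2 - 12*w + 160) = w^2 - 13*w + 40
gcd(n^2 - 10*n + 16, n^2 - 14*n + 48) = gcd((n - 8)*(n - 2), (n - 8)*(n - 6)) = n - 8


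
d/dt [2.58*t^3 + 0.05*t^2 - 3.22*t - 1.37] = 7.74*t^2 + 0.1*t - 3.22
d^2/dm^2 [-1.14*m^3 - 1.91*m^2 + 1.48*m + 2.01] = -6.84*m - 3.82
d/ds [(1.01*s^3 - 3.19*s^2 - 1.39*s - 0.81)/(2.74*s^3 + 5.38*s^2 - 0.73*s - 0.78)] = (14.1744*s^4 + 6.1426*s^3 + 14.1017*s^2 + 13.692*s + 0.4929)/(7.5076*s^6 + 29.4824*s^5 + 24.944*s^4 - 12.1292*s^3 - 7.8599*s^2 + 1.1388*s + 0.6084)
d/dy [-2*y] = -2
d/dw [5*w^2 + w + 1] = 10*w + 1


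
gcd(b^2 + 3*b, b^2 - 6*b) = b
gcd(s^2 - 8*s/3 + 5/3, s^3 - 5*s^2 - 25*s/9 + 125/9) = s - 5/3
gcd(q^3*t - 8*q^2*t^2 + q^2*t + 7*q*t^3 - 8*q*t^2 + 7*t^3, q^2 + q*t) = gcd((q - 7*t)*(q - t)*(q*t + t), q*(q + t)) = 1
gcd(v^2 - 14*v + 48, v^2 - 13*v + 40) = v - 8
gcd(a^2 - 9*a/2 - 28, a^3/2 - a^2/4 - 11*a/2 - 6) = 1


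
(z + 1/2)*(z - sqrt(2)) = z^2 - sqrt(2)*z + z/2 - sqrt(2)/2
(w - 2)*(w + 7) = w^2 + 5*w - 14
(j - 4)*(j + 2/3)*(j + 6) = j^3 + 8*j^2/3 - 68*j/3 - 16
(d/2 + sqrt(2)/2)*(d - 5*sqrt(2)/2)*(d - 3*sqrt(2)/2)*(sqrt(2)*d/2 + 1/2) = sqrt(2)*d^4/4 - 5*d^3/4 - 7*sqrt(2)*d^2/8 + 29*d/8 + 15*sqrt(2)/8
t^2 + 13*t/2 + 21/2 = (t + 3)*(t + 7/2)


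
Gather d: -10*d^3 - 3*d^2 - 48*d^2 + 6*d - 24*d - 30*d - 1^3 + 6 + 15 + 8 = -10*d^3 - 51*d^2 - 48*d + 28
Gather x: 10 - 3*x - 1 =9 - 3*x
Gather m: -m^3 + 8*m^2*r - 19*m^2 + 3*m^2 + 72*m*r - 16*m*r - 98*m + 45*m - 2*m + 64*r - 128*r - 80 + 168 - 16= -m^3 + m^2*(8*r - 16) + m*(56*r - 55) - 64*r + 72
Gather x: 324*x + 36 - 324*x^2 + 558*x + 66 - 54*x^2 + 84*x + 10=-378*x^2 + 966*x + 112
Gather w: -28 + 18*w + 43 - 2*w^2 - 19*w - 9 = -2*w^2 - w + 6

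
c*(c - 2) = c^2 - 2*c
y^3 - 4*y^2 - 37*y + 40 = (y - 8)*(y - 1)*(y + 5)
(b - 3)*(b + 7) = b^2 + 4*b - 21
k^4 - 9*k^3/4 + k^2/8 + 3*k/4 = k*(k - 2)*(k - 3/4)*(k + 1/2)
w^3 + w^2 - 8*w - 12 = (w - 3)*(w + 2)^2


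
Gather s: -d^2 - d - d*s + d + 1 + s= -d^2 + s*(1 - d) + 1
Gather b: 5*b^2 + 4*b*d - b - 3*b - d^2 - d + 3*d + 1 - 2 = 5*b^2 + b*(4*d - 4) - d^2 + 2*d - 1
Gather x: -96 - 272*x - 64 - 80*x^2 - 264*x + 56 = -80*x^2 - 536*x - 104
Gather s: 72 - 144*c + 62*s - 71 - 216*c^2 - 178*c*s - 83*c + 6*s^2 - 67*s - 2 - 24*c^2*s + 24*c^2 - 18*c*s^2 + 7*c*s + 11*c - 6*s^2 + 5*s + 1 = -192*c^2 - 18*c*s^2 - 216*c + s*(-24*c^2 - 171*c)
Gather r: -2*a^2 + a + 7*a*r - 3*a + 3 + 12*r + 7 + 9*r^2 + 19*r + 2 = -2*a^2 - 2*a + 9*r^2 + r*(7*a + 31) + 12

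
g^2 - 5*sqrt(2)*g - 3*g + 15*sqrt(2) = (g - 3)*(g - 5*sqrt(2))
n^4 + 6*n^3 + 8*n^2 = n^2*(n + 2)*(n + 4)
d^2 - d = d*(d - 1)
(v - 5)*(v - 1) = v^2 - 6*v + 5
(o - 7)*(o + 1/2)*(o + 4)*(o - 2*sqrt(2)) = o^4 - 2*sqrt(2)*o^3 - 5*o^3/2 - 59*o^2/2 + 5*sqrt(2)*o^2 - 14*o + 59*sqrt(2)*o + 28*sqrt(2)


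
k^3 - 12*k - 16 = (k - 4)*(k + 2)^2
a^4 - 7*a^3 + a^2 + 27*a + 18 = (a - 6)*(a - 3)*(a + 1)^2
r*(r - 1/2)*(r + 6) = r^3 + 11*r^2/2 - 3*r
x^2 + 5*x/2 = x*(x + 5/2)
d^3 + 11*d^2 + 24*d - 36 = (d - 1)*(d + 6)^2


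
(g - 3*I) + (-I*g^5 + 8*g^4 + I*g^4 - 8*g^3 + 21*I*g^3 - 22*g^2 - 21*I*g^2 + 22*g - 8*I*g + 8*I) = -I*g^5 + 8*g^4 + I*g^4 - 8*g^3 + 21*I*g^3 - 22*g^2 - 21*I*g^2 + 23*g - 8*I*g + 5*I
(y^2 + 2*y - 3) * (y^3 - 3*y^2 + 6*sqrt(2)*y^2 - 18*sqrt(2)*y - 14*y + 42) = y^5 - y^4 + 6*sqrt(2)*y^4 - 23*y^3 - 6*sqrt(2)*y^3 - 54*sqrt(2)*y^2 + 23*y^2 + 54*sqrt(2)*y + 126*y - 126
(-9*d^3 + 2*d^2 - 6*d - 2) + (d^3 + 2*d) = -8*d^3 + 2*d^2 - 4*d - 2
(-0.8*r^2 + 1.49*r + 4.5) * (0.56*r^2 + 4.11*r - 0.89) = -0.448*r^4 - 2.4536*r^3 + 9.3559*r^2 + 17.1689*r - 4.005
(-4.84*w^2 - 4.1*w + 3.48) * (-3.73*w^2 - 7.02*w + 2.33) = 18.0532*w^4 + 49.2698*w^3 + 4.5244*w^2 - 33.9826*w + 8.1084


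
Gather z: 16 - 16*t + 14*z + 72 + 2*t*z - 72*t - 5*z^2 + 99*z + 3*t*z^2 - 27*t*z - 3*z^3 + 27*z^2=-88*t - 3*z^3 + z^2*(3*t + 22) + z*(113 - 25*t) + 88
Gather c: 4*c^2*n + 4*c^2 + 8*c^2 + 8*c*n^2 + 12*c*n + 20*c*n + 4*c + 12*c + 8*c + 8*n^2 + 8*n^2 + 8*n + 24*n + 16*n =c^2*(4*n + 12) + c*(8*n^2 + 32*n + 24) + 16*n^2 + 48*n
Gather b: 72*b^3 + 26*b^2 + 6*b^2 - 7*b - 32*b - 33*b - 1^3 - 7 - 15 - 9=72*b^3 + 32*b^2 - 72*b - 32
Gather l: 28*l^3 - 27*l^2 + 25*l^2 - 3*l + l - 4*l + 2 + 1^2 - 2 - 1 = 28*l^3 - 2*l^2 - 6*l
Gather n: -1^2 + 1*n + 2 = n + 1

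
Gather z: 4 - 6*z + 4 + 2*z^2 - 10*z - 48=2*z^2 - 16*z - 40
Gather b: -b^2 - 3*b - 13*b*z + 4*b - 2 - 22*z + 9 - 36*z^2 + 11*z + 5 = -b^2 + b*(1 - 13*z) - 36*z^2 - 11*z + 12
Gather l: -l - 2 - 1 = -l - 3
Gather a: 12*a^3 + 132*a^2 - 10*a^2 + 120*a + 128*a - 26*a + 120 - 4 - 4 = 12*a^3 + 122*a^2 + 222*a + 112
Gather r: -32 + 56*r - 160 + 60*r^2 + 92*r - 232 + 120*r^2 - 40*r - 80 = 180*r^2 + 108*r - 504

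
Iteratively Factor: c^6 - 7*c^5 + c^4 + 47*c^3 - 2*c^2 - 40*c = (c - 4)*(c^5 - 3*c^4 - 11*c^3 + 3*c^2 + 10*c) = (c - 4)*(c + 2)*(c^4 - 5*c^3 - c^2 + 5*c) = (c - 4)*(c + 1)*(c + 2)*(c^3 - 6*c^2 + 5*c) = (c - 5)*(c - 4)*(c + 1)*(c + 2)*(c^2 - c) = c*(c - 5)*(c - 4)*(c + 1)*(c + 2)*(c - 1)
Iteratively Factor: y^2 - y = (y)*(y - 1)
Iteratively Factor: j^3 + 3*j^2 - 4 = (j + 2)*(j^2 + j - 2) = (j + 2)^2*(j - 1)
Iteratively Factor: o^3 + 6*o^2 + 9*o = (o)*(o^2 + 6*o + 9) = o*(o + 3)*(o + 3)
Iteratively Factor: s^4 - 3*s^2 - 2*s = (s - 2)*(s^3 + 2*s^2 + s) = (s - 2)*(s + 1)*(s^2 + s) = s*(s - 2)*(s + 1)*(s + 1)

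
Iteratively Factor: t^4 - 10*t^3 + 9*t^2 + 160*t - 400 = (t - 4)*(t^3 - 6*t^2 - 15*t + 100) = (t - 5)*(t - 4)*(t^2 - t - 20) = (t - 5)*(t - 4)*(t + 4)*(t - 5)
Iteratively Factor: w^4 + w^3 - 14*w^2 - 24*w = (w - 4)*(w^3 + 5*w^2 + 6*w) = (w - 4)*(w + 3)*(w^2 + 2*w) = (w - 4)*(w + 2)*(w + 3)*(w)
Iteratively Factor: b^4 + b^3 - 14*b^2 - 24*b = (b - 4)*(b^3 + 5*b^2 + 6*b) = (b - 4)*(b + 2)*(b^2 + 3*b) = (b - 4)*(b + 2)*(b + 3)*(b)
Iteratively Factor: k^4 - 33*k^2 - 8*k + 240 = (k - 3)*(k^3 + 3*k^2 - 24*k - 80) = (k - 3)*(k + 4)*(k^2 - k - 20) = (k - 5)*(k - 3)*(k + 4)*(k + 4)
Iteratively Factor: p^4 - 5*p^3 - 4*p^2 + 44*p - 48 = (p - 2)*(p^3 - 3*p^2 - 10*p + 24) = (p - 2)*(p + 3)*(p^2 - 6*p + 8) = (p - 4)*(p - 2)*(p + 3)*(p - 2)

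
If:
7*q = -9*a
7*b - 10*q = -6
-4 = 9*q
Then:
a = 28/81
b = -94/63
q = -4/9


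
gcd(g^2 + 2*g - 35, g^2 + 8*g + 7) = g + 7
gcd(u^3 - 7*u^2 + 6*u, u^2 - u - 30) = u - 6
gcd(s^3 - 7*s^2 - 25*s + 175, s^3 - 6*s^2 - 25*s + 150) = s^2 - 25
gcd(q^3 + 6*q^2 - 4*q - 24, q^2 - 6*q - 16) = q + 2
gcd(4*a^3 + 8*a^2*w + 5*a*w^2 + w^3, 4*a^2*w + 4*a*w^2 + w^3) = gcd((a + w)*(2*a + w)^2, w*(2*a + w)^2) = 4*a^2 + 4*a*w + w^2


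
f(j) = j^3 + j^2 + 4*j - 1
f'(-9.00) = 229.00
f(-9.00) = -685.00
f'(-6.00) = 100.00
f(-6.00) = -205.00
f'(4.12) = 63.16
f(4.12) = 102.39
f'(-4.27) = 50.16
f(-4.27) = -77.70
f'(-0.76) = 4.21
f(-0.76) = -3.90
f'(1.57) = 14.53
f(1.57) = 11.61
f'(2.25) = 23.69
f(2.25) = 24.45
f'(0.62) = 6.39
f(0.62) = 2.10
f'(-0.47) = 3.72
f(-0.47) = -2.76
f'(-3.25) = 29.19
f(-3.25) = -37.77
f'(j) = 3*j^2 + 2*j + 4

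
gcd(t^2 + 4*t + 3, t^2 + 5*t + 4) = t + 1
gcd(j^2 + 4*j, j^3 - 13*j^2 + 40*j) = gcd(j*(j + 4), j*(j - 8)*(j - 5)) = j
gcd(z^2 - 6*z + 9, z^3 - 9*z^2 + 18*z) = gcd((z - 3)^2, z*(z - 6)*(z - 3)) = z - 3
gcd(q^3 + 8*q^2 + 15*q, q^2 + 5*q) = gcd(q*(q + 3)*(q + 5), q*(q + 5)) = q^2 + 5*q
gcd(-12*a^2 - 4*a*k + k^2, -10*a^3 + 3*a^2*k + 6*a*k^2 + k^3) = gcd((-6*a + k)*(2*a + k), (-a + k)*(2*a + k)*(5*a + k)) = 2*a + k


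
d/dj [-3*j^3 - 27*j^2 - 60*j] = -9*j^2 - 54*j - 60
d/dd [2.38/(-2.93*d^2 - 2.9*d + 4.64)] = (13.9468*d + 6.902)/(2.93*d^2 + 2.9*d - 4.64)^2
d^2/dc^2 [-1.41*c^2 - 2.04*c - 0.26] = -2.82000000000000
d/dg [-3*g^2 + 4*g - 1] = 4 - 6*g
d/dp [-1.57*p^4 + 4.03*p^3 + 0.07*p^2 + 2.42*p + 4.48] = -6.28*p^3 + 12.09*p^2 + 0.14*p + 2.42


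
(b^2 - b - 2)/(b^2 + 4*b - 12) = (b + 1)/(b + 6)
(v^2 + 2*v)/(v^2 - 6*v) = (v + 2)/(v - 6)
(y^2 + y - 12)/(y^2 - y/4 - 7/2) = 4*(-y^2 - y + 12)/(-4*y^2 + y + 14)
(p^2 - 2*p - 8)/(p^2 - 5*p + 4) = (p + 2)/(p - 1)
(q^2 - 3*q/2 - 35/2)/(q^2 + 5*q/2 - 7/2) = (q - 5)/(q - 1)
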